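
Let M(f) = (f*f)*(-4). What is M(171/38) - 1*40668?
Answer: -40749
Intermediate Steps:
M(f) = -4*f² (M(f) = f²*(-4) = -4*f²)
M(171/38) - 1*40668 = -4*(171/38)² - 1*40668 = -4*(171*(1/38))² - 40668 = -4*(9/2)² - 40668 = -4*81/4 - 40668 = -81 - 40668 = -40749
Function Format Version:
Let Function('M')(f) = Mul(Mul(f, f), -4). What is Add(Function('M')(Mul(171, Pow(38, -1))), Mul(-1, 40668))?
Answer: -40749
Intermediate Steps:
Function('M')(f) = Mul(-4, Pow(f, 2)) (Function('M')(f) = Mul(Pow(f, 2), -4) = Mul(-4, Pow(f, 2)))
Add(Function('M')(Mul(171, Pow(38, -1))), Mul(-1, 40668)) = Add(Mul(-4, Pow(Mul(171, Pow(38, -1)), 2)), Mul(-1, 40668)) = Add(Mul(-4, Pow(Mul(171, Rational(1, 38)), 2)), -40668) = Add(Mul(-4, Pow(Rational(9, 2), 2)), -40668) = Add(Mul(-4, Rational(81, 4)), -40668) = Add(-81, -40668) = -40749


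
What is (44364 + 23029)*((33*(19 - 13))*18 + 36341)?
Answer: 2689317665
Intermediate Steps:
(44364 + 23029)*((33*(19 - 13))*18 + 36341) = 67393*((33*6)*18 + 36341) = 67393*(198*18 + 36341) = 67393*(3564 + 36341) = 67393*39905 = 2689317665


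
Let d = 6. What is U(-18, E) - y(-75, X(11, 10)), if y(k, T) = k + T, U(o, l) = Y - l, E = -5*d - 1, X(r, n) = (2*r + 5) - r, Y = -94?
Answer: -4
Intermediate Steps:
X(r, n) = 5 + r (X(r, n) = (5 + 2*r) - r = 5 + r)
E = -31 (E = -5*6 - 1 = -30 - 1 = -31)
U(o, l) = -94 - l
y(k, T) = T + k
U(-18, E) - y(-75, X(11, 10)) = (-94 - 1*(-31)) - ((5 + 11) - 75) = (-94 + 31) - (16 - 75) = -63 - 1*(-59) = -63 + 59 = -4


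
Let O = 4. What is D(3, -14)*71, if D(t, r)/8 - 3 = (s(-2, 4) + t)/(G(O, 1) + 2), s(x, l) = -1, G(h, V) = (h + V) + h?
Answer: 19880/11 ≈ 1807.3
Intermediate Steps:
G(h, V) = V + 2*h (G(h, V) = (V + h) + h = V + 2*h)
D(t, r) = 256/11 + 8*t/11 (D(t, r) = 24 + 8*((-1 + t)/((1 + 2*4) + 2)) = 24 + 8*((-1 + t)/((1 + 8) + 2)) = 24 + 8*((-1 + t)/(9 + 2)) = 24 + 8*((-1 + t)/11) = 24 + 8*((-1 + t)*(1/11)) = 24 + 8*(-1/11 + t/11) = 24 + (-8/11 + 8*t/11) = 256/11 + 8*t/11)
D(3, -14)*71 = (256/11 + (8/11)*3)*71 = (256/11 + 24/11)*71 = (280/11)*71 = 19880/11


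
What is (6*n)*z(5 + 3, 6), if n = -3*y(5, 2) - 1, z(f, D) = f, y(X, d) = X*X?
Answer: -3648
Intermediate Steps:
y(X, d) = X²
n = -76 (n = -3*5² - 1 = -3*25 - 1 = -75 - 1 = -76)
(6*n)*z(5 + 3, 6) = (6*(-76))*(5 + 3) = -456*8 = -3648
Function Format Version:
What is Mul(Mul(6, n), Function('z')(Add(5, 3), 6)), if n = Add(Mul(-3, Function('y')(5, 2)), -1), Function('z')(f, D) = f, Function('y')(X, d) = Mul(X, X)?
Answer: -3648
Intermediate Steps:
Function('y')(X, d) = Pow(X, 2)
n = -76 (n = Add(Mul(-3, Pow(5, 2)), -1) = Add(Mul(-3, 25), -1) = Add(-75, -1) = -76)
Mul(Mul(6, n), Function('z')(Add(5, 3), 6)) = Mul(Mul(6, -76), Add(5, 3)) = Mul(-456, 8) = -3648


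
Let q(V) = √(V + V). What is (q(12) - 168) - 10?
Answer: -178 + 2*√6 ≈ -173.10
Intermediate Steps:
q(V) = √2*√V (q(V) = √(2*V) = √2*√V)
(q(12) - 168) - 10 = (√2*√12 - 168) - 10 = (√2*(2*√3) - 168) - 10 = (2*√6 - 168) - 10 = (-168 + 2*√6) - 10 = -178 + 2*√6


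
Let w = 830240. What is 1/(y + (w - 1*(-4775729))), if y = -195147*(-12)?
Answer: 1/7947733 ≈ 1.2582e-7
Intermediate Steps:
y = 2341764
1/(y + (w - 1*(-4775729))) = 1/(2341764 + (830240 - 1*(-4775729))) = 1/(2341764 + (830240 + 4775729)) = 1/(2341764 + 5605969) = 1/7947733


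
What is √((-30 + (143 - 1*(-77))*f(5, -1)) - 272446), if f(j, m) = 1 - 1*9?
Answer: 2*I*√68559 ≈ 523.68*I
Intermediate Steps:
f(j, m) = -8 (f(j, m) = 1 - 9 = -8)
√((-30 + (143 - 1*(-77))*f(5, -1)) - 272446) = √((-30 + (143 - 1*(-77))*(-8)) - 272446) = √((-30 + (143 + 77)*(-8)) - 272446) = √((-30 + 220*(-8)) - 272446) = √((-30 - 1760) - 272446) = √(-1790 - 272446) = √(-274236) = 2*I*√68559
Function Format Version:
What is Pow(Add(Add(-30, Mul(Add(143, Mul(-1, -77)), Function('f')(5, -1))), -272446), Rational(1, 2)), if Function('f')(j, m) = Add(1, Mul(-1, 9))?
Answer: Mul(2, I, Pow(68559, Rational(1, 2))) ≈ Mul(523.68, I)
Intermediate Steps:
Function('f')(j, m) = -8 (Function('f')(j, m) = Add(1, -9) = -8)
Pow(Add(Add(-30, Mul(Add(143, Mul(-1, -77)), Function('f')(5, -1))), -272446), Rational(1, 2)) = Pow(Add(Add(-30, Mul(Add(143, Mul(-1, -77)), -8)), -272446), Rational(1, 2)) = Pow(Add(Add(-30, Mul(Add(143, 77), -8)), -272446), Rational(1, 2)) = Pow(Add(Add(-30, Mul(220, -8)), -272446), Rational(1, 2)) = Pow(Add(Add(-30, -1760), -272446), Rational(1, 2)) = Pow(Add(-1790, -272446), Rational(1, 2)) = Pow(-274236, Rational(1, 2)) = Mul(2, I, Pow(68559, Rational(1, 2)))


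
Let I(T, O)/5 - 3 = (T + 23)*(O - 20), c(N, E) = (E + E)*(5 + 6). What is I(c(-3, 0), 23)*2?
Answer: 720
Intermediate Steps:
c(N, E) = 22*E (c(N, E) = (2*E)*11 = 22*E)
I(T, O) = 15 + 5*(-20 + O)*(23 + T) (I(T, O) = 15 + 5*((T + 23)*(O - 20)) = 15 + 5*((23 + T)*(-20 + O)) = 15 + 5*((-20 + O)*(23 + T)) = 15 + 5*(-20 + O)*(23 + T))
I(c(-3, 0), 23)*2 = (-2285 - 2200*0 + 115*23 + 5*23*(22*0))*2 = (-2285 - 100*0 + 2645 + 5*23*0)*2 = (-2285 + 0 + 2645 + 0)*2 = 360*2 = 720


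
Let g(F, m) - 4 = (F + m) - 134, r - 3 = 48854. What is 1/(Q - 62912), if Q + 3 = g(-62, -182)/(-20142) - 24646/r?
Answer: -492038847/30956863132612 ≈ -1.5894e-5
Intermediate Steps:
r = 48857 (r = 3 + 48854 = 48857)
g(F, m) = -130 + F + m (g(F, m) = 4 + ((F + m) - 134) = 4 + (-134 + F + m) = -130 + F + m)
Q = -1715190148/492038847 (Q = -3 + ((-130 - 62 - 182)/(-20142) - 24646/48857) = -3 + (-374*(-1/20142) - 24646*1/48857) = -3 + (187/10071 - 24646/48857) = -3 - 239073607/492038847 = -1715190148/492038847 ≈ -3.4859)
1/(Q - 62912) = 1/(-1715190148/492038847 - 62912) = 1/(-30956863132612/492038847) = -492038847/30956863132612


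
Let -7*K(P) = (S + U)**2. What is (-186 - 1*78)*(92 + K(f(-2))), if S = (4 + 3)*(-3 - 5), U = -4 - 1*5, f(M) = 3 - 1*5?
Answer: 945384/7 ≈ 1.3505e+5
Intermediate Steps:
f(M) = -2 (f(M) = 3 - 5 = -2)
U = -9 (U = -4 - 5 = -9)
S = -56 (S = 7*(-8) = -56)
K(P) = -4225/7 (K(P) = -(-56 - 9)**2/7 = -1/7*(-65)**2 = -1/7*4225 = -4225/7)
(-186 - 1*78)*(92 + K(f(-2))) = (-186 - 1*78)*(92 - 4225/7) = (-186 - 78)*(-3581/7) = -264*(-3581/7) = 945384/7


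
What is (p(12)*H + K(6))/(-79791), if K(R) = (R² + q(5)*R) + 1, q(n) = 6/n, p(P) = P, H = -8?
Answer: 259/398955 ≈ 0.00064920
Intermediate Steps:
K(R) = 1 + R² + 6*R/5 (K(R) = (R² + (6/5)*R) + 1 = (R² + (6*(⅕))*R) + 1 = (R² + 6*R/5) + 1 = 1 + R² + 6*R/5)
(p(12)*H + K(6))/(-79791) = (12*(-8) + (1 + 6² + (6/5)*6))/(-79791) = (-96 + (1 + 36 + 36/5))*(-1/79791) = (-96 + 221/5)*(-1/79791) = -259/5*(-1/79791) = 259/398955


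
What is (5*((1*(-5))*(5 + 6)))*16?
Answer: -4400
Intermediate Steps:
(5*((1*(-5))*(5 + 6)))*16 = (5*(-5*11))*16 = (5*(-55))*16 = -275*16 = -4400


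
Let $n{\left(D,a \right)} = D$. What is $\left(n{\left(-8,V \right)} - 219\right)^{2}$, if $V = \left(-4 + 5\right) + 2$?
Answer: $51529$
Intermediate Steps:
$V = 3$ ($V = 1 + 2 = 3$)
$\left(n{\left(-8,V \right)} - 219\right)^{2} = \left(-8 - 219\right)^{2} = \left(-227\right)^{2} = 51529$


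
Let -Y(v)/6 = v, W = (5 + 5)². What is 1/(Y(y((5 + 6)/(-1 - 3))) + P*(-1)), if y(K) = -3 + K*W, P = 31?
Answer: 1/1637 ≈ 0.00061087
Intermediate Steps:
W = 100 (W = 10² = 100)
y(K) = -3 + 100*K (y(K) = -3 + K*100 = -3 + 100*K)
Y(v) = -6*v
1/(Y(y((5 + 6)/(-1 - 3))) + P*(-1)) = 1/(-6*(-3 + 100*((5 + 6)/(-1 - 3))) + 31*(-1)) = 1/(-6*(-3 + 100*(11/(-4))) - 31) = 1/(-6*(-3 + 100*(11*(-¼))) - 31) = 1/(-6*(-3 + 100*(-11/4)) - 31) = 1/(-6*(-3 - 275) - 31) = 1/(-6*(-278) - 31) = 1/(1668 - 31) = 1/1637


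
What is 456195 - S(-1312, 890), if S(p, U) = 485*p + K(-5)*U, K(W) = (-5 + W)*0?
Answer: 1092515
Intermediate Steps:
K(W) = 0
S(p, U) = 485*p (S(p, U) = 485*p + 0*U = 485*p + 0 = 485*p)
456195 - S(-1312, 890) = 456195 - 485*(-1312) = 456195 - 1*(-636320) = 456195 + 636320 = 1092515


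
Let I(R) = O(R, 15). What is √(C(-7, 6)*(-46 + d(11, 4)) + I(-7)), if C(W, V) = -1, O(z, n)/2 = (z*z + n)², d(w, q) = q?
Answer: √8234 ≈ 90.741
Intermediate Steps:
O(z, n) = 2*(n + z²)² (O(z, n) = 2*(z*z + n)² = 2*(z² + n)² = 2*(n + z²)²)
I(R) = 2*(15 + R²)²
√(C(-7, 6)*(-46 + d(11, 4)) + I(-7)) = √(-(-46 + 4) + 2*(15 + (-7)²)²) = √(-1*(-42) + 2*(15 + 49)²) = √(42 + 2*64²) = √(42 + 2*4096) = √(42 + 8192) = √8234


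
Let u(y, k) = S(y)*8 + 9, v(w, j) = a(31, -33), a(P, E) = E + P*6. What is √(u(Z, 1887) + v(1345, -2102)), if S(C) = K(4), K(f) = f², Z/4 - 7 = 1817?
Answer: √290 ≈ 17.029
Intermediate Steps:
Z = 7296 (Z = 28 + 4*1817 = 28 + 7268 = 7296)
S(C) = 16 (S(C) = 4² = 16)
a(P, E) = E + 6*P
v(w, j) = 153 (v(w, j) = -33 + 6*31 = -33 + 186 = 153)
u(y, k) = 137 (u(y, k) = 16*8 + 9 = 128 + 9 = 137)
√(u(Z, 1887) + v(1345, -2102)) = √(137 + 153) = √290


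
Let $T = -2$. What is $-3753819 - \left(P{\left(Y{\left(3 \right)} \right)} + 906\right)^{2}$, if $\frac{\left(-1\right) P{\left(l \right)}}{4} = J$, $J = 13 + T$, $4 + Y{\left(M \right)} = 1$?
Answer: $-4496863$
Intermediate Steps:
$Y{\left(M \right)} = -3$ ($Y{\left(M \right)} = -4 + 1 = -3$)
$J = 11$ ($J = 13 - 2 = 11$)
$P{\left(l \right)} = -44$ ($P{\left(l \right)} = \left(-4\right) 11 = -44$)
$-3753819 - \left(P{\left(Y{\left(3 \right)} \right)} + 906\right)^{2} = -3753819 - \left(-44 + 906\right)^{2} = -3753819 - 862^{2} = -3753819 - 743044 = -4496863$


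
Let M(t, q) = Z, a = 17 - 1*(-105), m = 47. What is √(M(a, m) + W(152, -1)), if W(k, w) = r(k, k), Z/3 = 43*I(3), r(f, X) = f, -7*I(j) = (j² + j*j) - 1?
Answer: I*√7903/7 ≈ 12.7*I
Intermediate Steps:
I(j) = ⅐ - 2*j²/7 (I(j) = -((j² + j*j) - 1)/7 = -((j² + j²) - 1)/7 = -(2*j² - 1)/7 = -(-1 + 2*j²)/7 = ⅐ - 2*j²/7)
a = 122 (a = 17 + 105 = 122)
Z = -2193/7 (Z = 3*(43*(⅐ - 2/7*3²)) = 3*(43*(⅐ - 2/7*9)) = 3*(43*(⅐ - 18/7)) = 3*(43*(-17/7)) = 3*(-731/7) = -2193/7 ≈ -313.29)
M(t, q) = -2193/7
W(k, w) = k
√(M(a, m) + W(152, -1)) = √(-2193/7 + 152) = √(-1129/7) = I*√7903/7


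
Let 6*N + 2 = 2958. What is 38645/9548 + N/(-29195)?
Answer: 3370610381/836261580 ≈ 4.0306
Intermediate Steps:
N = 1478/3 (N = -1/3 + (1/6)*2958 = -1/3 + 493 = 1478/3 ≈ 492.67)
38645/9548 + N/(-29195) = 38645/9548 + (1478/3)/(-29195) = 38645*(1/9548) + (1478/3)*(-1/29195) = 38645/9548 - 1478/87585 = 3370610381/836261580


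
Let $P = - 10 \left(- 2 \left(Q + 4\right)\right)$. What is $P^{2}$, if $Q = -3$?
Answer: $400$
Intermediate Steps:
$P = 20$ ($P = - 10 \left(- 2 \left(-3 + 4\right)\right) = - 10 \left(\left(-2\right) 1\right) = \left(-10\right) \left(-2\right) = 20$)
$P^{2} = 20^{2} = 400$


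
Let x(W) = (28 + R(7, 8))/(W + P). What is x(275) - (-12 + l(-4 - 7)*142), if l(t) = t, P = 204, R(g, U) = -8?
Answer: 753966/479 ≈ 1574.0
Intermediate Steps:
x(W) = 20/(204 + W) (x(W) = (28 - 8)/(W + 204) = 20/(204 + W))
x(275) - (-12 + l(-4 - 7)*142) = 20/(204 + 275) - (-12 + (-4 - 7)*142) = 20/479 - (-12 - 11*142) = 20*(1/479) - (-12 - 1562) = 20/479 - 1*(-1574) = 20/479 + 1574 = 753966/479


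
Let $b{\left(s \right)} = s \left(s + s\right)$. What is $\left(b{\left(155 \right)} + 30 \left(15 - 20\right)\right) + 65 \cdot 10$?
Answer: $48550$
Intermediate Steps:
$b{\left(s \right)} = 2 s^{2}$ ($b{\left(s \right)} = s 2 s = 2 s^{2}$)
$\left(b{\left(155 \right)} + 30 \left(15 - 20\right)\right) + 65 \cdot 10 = \left(2 \cdot 155^{2} + 30 \left(15 - 20\right)\right) + 65 \cdot 10 = \left(2 \cdot 24025 + 30 \left(-5\right)\right) + 650 = \left(48050 - 150\right) + 650 = 47900 + 650 = 48550$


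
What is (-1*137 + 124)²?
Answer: 169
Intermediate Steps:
(-1*137 + 124)² = (-137 + 124)² = (-13)² = 169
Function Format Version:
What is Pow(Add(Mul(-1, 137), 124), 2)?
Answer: 169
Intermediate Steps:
Pow(Add(Mul(-1, 137), 124), 2) = Pow(Add(-137, 124), 2) = Pow(-13, 2) = 169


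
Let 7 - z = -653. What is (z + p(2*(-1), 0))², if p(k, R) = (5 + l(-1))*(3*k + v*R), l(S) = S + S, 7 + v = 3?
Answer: 412164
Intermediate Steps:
z = 660 (z = 7 - 1*(-653) = 7 + 653 = 660)
v = -4 (v = -7 + 3 = -4)
l(S) = 2*S
p(k, R) = -12*R + 9*k (p(k, R) = (5 + 2*(-1))*(3*k - 4*R) = (5 - 2)*(-4*R + 3*k) = 3*(-4*R + 3*k) = -12*R + 9*k)
(z + p(2*(-1), 0))² = (660 + (-12*0 + 9*(2*(-1))))² = (660 + (0 + 9*(-2)))² = (660 + (0 - 18))² = (660 - 18)² = 642² = 412164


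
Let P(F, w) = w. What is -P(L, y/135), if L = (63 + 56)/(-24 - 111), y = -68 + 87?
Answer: -19/135 ≈ -0.14074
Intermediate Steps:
y = 19
L = -119/135 (L = 119/(-135) = 119*(-1/135) = -119/135 ≈ -0.88148)
-P(L, y/135) = -19/135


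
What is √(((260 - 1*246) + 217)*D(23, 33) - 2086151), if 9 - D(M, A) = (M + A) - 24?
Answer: 2*I*√522866 ≈ 1446.2*I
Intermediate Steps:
D(M, A) = 33 - A - M (D(M, A) = 9 - ((M + A) - 24) = 9 - ((A + M) - 24) = 9 - (-24 + A + M) = 9 + (24 - A - M) = 33 - A - M)
√(((260 - 1*246) + 217)*D(23, 33) - 2086151) = √(((260 - 1*246) + 217)*(33 - 1*33 - 1*23) - 2086151) = √(((260 - 246) + 217)*(33 - 33 - 23) - 2086151) = √((14 + 217)*(-23) - 2086151) = √(231*(-23) - 2086151) = √(-5313 - 2086151) = √(-2091464) = 2*I*√522866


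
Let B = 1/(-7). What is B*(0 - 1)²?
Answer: -⅐ ≈ -0.14286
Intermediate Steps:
B = -⅐ ≈ -0.14286
B*(0 - 1)² = -(0 - 1)²/7 = -⅐*(-1)² = -⅐*1 = -⅐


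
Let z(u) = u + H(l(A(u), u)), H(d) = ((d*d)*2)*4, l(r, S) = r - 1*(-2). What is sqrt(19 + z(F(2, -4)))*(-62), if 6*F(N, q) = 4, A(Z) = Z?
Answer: -62*sqrt(689)/3 ≈ -542.48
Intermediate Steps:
l(r, S) = 2 + r (l(r, S) = r + 2 = 2 + r)
F(N, q) = 2/3 (F(N, q) = (1/6)*4 = 2/3)
H(d) = 8*d**2 (H(d) = (d**2*2)*4 = (2*d**2)*4 = 8*d**2)
z(u) = u + 8*(2 + u)**2
sqrt(19 + z(F(2, -4)))*(-62) = sqrt(19 + (2/3 + 8*(2 + 2/3)**2))*(-62) = sqrt(19 + (2/3 + 8*(8/3)**2))*(-62) = sqrt(19 + (2/3 + 8*(64/9)))*(-62) = sqrt(19 + (2/3 + 512/9))*(-62) = sqrt(19 + 518/9)*(-62) = sqrt(689/9)*(-62) = (sqrt(689)/3)*(-62) = -62*sqrt(689)/3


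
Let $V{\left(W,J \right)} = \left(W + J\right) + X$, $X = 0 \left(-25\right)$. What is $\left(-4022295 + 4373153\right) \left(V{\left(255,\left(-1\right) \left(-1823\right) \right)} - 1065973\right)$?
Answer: $-373276071910$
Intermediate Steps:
$X = 0$
$V{\left(W,J \right)} = J + W$ ($V{\left(W,J \right)} = \left(W + J\right) + 0 = \left(J + W\right) + 0 = J + W$)
$\left(-4022295 + 4373153\right) \left(V{\left(255,\left(-1\right) \left(-1823\right) \right)} - 1065973\right) = \left(-4022295 + 4373153\right) \left(\left(\left(-1\right) \left(-1823\right) + 255\right) - 1065973\right) = 350858 \left(\left(1823 + 255\right) - 1065973\right) = 350858 \left(2078 - 1065973\right) = 350858 \left(-1063895\right) = -373276071910$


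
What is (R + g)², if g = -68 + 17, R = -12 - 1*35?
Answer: 9604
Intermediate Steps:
R = -47 (R = -12 - 35 = -47)
g = -51
(R + g)² = (-47 - 51)² = (-98)² = 9604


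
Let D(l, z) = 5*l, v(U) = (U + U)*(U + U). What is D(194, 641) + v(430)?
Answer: 740570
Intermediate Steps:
v(U) = 4*U**2 (v(U) = (2*U)*(2*U) = 4*U**2)
D(194, 641) + v(430) = 5*194 + 4*430**2 = 970 + 4*184900 = 970 + 739600 = 740570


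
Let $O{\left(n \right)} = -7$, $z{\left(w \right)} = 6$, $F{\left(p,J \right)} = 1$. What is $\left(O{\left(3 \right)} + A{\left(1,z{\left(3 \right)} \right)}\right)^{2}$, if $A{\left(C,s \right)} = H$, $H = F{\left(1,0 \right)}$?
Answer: $36$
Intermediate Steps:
$H = 1$
$A{\left(C,s \right)} = 1$
$\left(O{\left(3 \right)} + A{\left(1,z{\left(3 \right)} \right)}\right)^{2} = \left(-7 + 1\right)^{2} = \left(-6\right)^{2} = 36$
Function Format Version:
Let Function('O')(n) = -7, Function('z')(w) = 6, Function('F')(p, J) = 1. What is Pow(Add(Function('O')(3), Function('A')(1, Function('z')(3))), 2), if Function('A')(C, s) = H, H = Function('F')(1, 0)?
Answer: 36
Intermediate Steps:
H = 1
Function('A')(C, s) = 1
Pow(Add(Function('O')(3), Function('A')(1, Function('z')(3))), 2) = Pow(Add(-7, 1), 2) = Pow(-6, 2) = 36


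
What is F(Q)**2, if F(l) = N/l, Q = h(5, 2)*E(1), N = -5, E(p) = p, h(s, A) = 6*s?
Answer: 1/36 ≈ 0.027778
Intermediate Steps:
Q = 30 (Q = (6*5)*1 = 30*1 = 30)
F(l) = -5/l
F(Q)**2 = (-5/30)**2 = (-5*1/30)**2 = (-1/6)**2 = 1/36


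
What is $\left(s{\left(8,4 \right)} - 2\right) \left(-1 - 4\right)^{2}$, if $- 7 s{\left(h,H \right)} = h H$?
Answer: $- \frac{1150}{7} \approx -164.29$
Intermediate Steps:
$s{\left(h,H \right)} = - \frac{H h}{7}$ ($s{\left(h,H \right)} = - \frac{h H}{7} = - \frac{H h}{7}$)
$\left(s{\left(8,4 \right)} - 2\right) \left(-1 - 4\right)^{2} = \left(\left(- \frac{1}{7}\right) 4 \cdot 8 - 2\right) \left(-1 - 4\right)^{2} = \left(- \frac{32}{7} - 2\right) \left(-5\right)^{2} = \left(- \frac{46}{7}\right) 25 = - \frac{1150}{7}$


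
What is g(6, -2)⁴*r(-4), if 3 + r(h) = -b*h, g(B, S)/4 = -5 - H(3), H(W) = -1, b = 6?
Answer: 1376256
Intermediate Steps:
g(B, S) = -16 (g(B, S) = 4*(-5 - 1*(-1)) = 4*(-5 + 1) = 4*(-4) = -16)
r(h) = -3 - 6*h
g(6, -2)⁴*r(-4) = (-16)⁴*(-3 - 6*(-4)) = 65536*(-3 + 24) = 65536*21 = 1376256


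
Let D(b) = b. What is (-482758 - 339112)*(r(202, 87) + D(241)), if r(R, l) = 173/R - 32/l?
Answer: -1743975676135/8787 ≈ -1.9847e+8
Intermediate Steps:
r(R, l) = -32/l + 173/R
(-482758 - 339112)*(r(202, 87) + D(241)) = (-482758 - 339112)*((-32/87 + 173/202) + 241) = -821870*((-32*1/87 + 173*(1/202)) + 241) = -821870*((-32/87 + 173/202) + 241) = -821870*(8587/17574 + 241) = -821870*4243921/17574 = -1743975676135/8787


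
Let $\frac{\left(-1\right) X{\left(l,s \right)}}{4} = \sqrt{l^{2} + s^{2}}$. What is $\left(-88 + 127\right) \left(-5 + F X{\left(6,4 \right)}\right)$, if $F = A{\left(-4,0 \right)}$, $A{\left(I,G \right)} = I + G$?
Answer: $-195 + 1248 \sqrt{13} \approx 4304.7$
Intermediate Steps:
$A{\left(I,G \right)} = G + I$
$F = -4$ ($F = 0 - 4 = -4$)
$X{\left(l,s \right)} = - 4 \sqrt{l^{2} + s^{2}}$
$\left(-88 + 127\right) \left(-5 + F X{\left(6,4 \right)}\right) = \left(-88 + 127\right) \left(-5 - 4 \left(- 4 \sqrt{6^{2} + 4^{2}}\right)\right) = 39 \left(-5 - 4 \left(- 4 \sqrt{36 + 16}\right)\right) = 39 \left(-5 - 4 \left(- 4 \sqrt{52}\right)\right) = 39 \left(-5 - 4 \left(- 4 \cdot 2 \sqrt{13}\right)\right) = 39 \left(-5 - 4 \left(- 8 \sqrt{13}\right)\right) = 39 \left(-5 + 32 \sqrt{13}\right) = -195 + 1248 \sqrt{13}$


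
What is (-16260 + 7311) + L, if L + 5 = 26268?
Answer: 17314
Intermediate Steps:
L = 26263 (L = -5 + 26268 = 26263)
(-16260 + 7311) + L = (-16260 + 7311) + 26263 = -8949 + 26263 = 17314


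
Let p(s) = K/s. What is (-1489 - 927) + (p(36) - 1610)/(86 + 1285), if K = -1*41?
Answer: -119302097/49356 ≈ -2417.2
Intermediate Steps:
K = -41
p(s) = -41/s
(-1489 - 927) + (p(36) - 1610)/(86 + 1285) = (-1489 - 927) + (-41/36 - 1610)/(86 + 1285) = -2416 + (-41*1/36 - 1610)/1371 = -2416 + (-41/36 - 1610)*(1/1371) = -2416 - 58001/36*1/1371 = -2416 - 58001/49356 = -119302097/49356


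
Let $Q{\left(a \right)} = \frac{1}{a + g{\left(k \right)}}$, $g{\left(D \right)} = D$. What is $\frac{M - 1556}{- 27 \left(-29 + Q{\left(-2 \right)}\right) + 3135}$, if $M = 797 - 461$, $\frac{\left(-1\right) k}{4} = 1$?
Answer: $- \frac{488}{1569} \approx -0.31103$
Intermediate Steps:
$k = -4$ ($k = \left(-4\right) 1 = -4$)
$Q{\left(a \right)} = \frac{1}{-4 + a}$ ($Q{\left(a \right)} = \frac{1}{a - 4} = \frac{1}{-4 + a}$)
$M = 336$ ($M = 797 - 461 = 336$)
$\frac{M - 1556}{- 27 \left(-29 + Q{\left(-2 \right)}\right) + 3135} = \frac{336 - 1556}{- 27 \left(-29 + \frac{1}{-4 - 2}\right) + 3135} = - \frac{1220}{- 27 \left(-29 + \frac{1}{-6}\right) + 3135} = - \frac{1220}{- 27 \left(-29 - \frac{1}{6}\right) + 3135} = - \frac{1220}{\left(-27\right) \left(- \frac{175}{6}\right) + 3135} = - \frac{1220}{\frac{1575}{2} + 3135} = - \frac{1220}{\frac{7845}{2}} = \left(-1220\right) \frac{2}{7845} = - \frac{488}{1569}$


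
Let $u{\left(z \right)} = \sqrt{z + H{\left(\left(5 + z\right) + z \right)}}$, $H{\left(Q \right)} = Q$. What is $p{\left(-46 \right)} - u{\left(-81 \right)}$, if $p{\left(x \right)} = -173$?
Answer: $-173 - i \sqrt{238} \approx -173.0 - 15.427 i$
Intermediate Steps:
$u{\left(z \right)} = \sqrt{5 + 3 z}$ ($u{\left(z \right)} = \sqrt{z + \left(\left(5 + z\right) + z\right)} = \sqrt{z + \left(5 + 2 z\right)} = \sqrt{5 + 3 z}$)
$p{\left(-46 \right)} - u{\left(-81 \right)} = -173 - \sqrt{5 + 3 \left(-81\right)} = -173 - \sqrt{5 - 243} = -173 - \sqrt{-238} = -173 - i \sqrt{238}$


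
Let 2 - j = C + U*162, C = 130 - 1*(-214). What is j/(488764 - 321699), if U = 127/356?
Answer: -71163/29737570 ≈ -0.0023930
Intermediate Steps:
U = 127/356 (U = 127*(1/356) = 127/356 ≈ 0.35674)
C = 344 (C = 130 + 214 = 344)
j = -71163/178 (j = 2 - (344 + (127/356)*162) = 2 - (344 + 10287/178) = 2 - 1*71519/178 = 2 - 71519/178 = -71163/178 ≈ -399.79)
j/(488764 - 321699) = -71163/(178*(488764 - 321699)) = -71163/178/167065 = -71163/178*1/167065 = -71163/29737570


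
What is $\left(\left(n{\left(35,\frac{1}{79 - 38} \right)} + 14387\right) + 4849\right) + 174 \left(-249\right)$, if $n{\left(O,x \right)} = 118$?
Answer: $-23972$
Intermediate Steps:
$\left(\left(n{\left(35,\frac{1}{79 - 38} \right)} + 14387\right) + 4849\right) + 174 \left(-249\right) = \left(\left(118 + 14387\right) + 4849\right) + 174 \left(-249\right) = \left(14505 + 4849\right) - 43326 = 19354 - 43326 = -23972$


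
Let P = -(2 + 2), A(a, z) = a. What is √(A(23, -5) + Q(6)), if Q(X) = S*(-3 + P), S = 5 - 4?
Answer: 4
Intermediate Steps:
S = 1
P = -4 (P = -1*4 = -4)
Q(X) = -7 (Q(X) = 1*(-3 - 4) = 1*(-7) = -7)
√(A(23, -5) + Q(6)) = √(23 - 7) = √16 = 4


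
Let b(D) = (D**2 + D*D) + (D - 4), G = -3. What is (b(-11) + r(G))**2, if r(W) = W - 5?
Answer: 47961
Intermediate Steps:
b(D) = -4 + D + 2*D**2 (b(D) = (D**2 + D**2) + (-4 + D) = 2*D**2 + (-4 + D) = -4 + D + 2*D**2)
r(W) = -5 + W
(b(-11) + r(G))**2 = ((-4 - 11 + 2*(-11)**2) + (-5 - 3))**2 = ((-4 - 11 + 2*121) - 8)**2 = ((-4 - 11 + 242) - 8)**2 = (227 - 8)**2 = 219**2 = 47961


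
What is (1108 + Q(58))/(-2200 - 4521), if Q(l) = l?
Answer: -106/611 ≈ -0.17349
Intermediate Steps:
(1108 + Q(58))/(-2200 - 4521) = (1108 + 58)/(-2200 - 4521) = 1166/(-6721) = 1166*(-1/6721) = -106/611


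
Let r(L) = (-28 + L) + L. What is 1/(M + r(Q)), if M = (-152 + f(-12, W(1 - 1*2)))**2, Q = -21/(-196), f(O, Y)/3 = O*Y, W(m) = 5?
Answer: 14/1542747 ≈ 9.0747e-6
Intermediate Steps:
f(O, Y) = 3*O*Y (f(O, Y) = 3*(O*Y) = 3*O*Y)
Q = 3/28 (Q = -21*(-1/196) = 3/28 ≈ 0.10714)
r(L) = -28 + 2*L
M = 110224 (M = (-152 + 3*(-12)*5)**2 = (-152 - 180)**2 = (-332)**2 = 110224)
1/(M + r(Q)) = 1/(110224 + (-28 + 2*(3/28))) = 1/(110224 + (-28 + 3/14)) = 1/(110224 - 389/14) = 1/(1542747/14) = 14/1542747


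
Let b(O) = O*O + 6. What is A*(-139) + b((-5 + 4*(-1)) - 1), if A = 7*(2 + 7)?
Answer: -8651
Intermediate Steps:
A = 63 (A = 7*9 = 63)
b(O) = 6 + O**2 (b(O) = O**2 + 6 = 6 + O**2)
A*(-139) + b((-5 + 4*(-1)) - 1) = 63*(-139) + (6 + ((-5 + 4*(-1)) - 1)**2) = -8757 + (6 + ((-5 - 4) - 1)**2) = -8757 + (6 + (-9 - 1)**2) = -8757 + (6 + (-10)**2) = -8757 + (6 + 100) = -8757 + 106 = -8651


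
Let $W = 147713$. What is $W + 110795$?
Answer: $258508$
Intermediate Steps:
$W + 110795 = 147713 + 110795 = 258508$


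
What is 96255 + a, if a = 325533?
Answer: 421788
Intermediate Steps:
96255 + a = 96255 + 325533 = 421788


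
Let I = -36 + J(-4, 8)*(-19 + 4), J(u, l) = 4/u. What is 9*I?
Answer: -189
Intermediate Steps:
I = -21 (I = -36 + (4/(-4))*(-19 + 4) = -36 + (4*(-¼))*(-15) = -36 - 1*(-15) = -36 + 15 = -21)
9*I = 9*(-21) = -189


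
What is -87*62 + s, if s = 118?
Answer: -5276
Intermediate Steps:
-87*62 + s = -87*62 + 118 = -5394 + 118 = -5276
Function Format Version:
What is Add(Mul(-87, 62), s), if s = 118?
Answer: -5276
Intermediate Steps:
Add(Mul(-87, 62), s) = Add(Mul(-87, 62), 118) = Add(-5394, 118) = -5276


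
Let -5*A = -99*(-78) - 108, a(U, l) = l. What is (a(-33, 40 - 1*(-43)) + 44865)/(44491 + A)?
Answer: 224740/214841 ≈ 1.0461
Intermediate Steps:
A = -7614/5 (A = -(-99*(-78) - 108)/5 = -(7722 - 108)/5 = -⅕*7614 = -7614/5 ≈ -1522.8)
(a(-33, 40 - 1*(-43)) + 44865)/(44491 + A) = ((40 - 1*(-43)) + 44865)/(44491 - 7614/5) = ((40 + 43) + 44865)/(214841/5) = (83 + 44865)*(5/214841) = 44948*(5/214841) = 224740/214841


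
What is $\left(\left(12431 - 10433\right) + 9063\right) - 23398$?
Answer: $-12337$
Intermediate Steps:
$\left(\left(12431 - 10433\right) + 9063\right) - 23398 = \left(1998 + 9063\right) - 23398 = 11061 - 23398 = -12337$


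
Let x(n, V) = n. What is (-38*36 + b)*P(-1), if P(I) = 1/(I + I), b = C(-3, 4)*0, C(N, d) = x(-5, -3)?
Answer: 684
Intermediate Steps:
C(N, d) = -5
b = 0 (b = -5*0 = 0)
P(I) = 1/(2*I)
(-38*36 + b)*P(-1) = (-38*36 + 0)*((1/2)/(-1)) = (-1368 + 0)*((1/2)*(-1)) = -1368*(-1/2) = 684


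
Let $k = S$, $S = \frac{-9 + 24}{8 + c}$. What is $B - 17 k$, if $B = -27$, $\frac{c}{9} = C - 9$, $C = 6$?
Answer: $- \frac{258}{19} \approx -13.579$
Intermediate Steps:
$c = -27$ ($c = 9 \left(6 - 9\right) = 9 \left(-3\right) = -27$)
$S = - \frac{15}{19}$ ($S = \frac{-9 + 24}{8 - 27} = \frac{15}{-19} = 15 \left(- \frac{1}{19}\right) = - \frac{15}{19} \approx -0.78947$)
$k = - \frac{15}{19} \approx -0.78947$
$B - 17 k = -27 - - \frac{255}{19} = -27 + \frac{255}{19} = - \frac{258}{19}$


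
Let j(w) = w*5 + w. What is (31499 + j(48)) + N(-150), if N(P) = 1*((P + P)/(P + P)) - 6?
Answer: 31782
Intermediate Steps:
j(w) = 6*w (j(w) = 5*w + w = 6*w)
N(P) = -5 (N(P) = 1*((2*P)/((2*P))) - 6 = 1*((2*P)*(1/(2*P))) - 6 = 1*1 - 6 = 1 - 6 = -5)
(31499 + j(48)) + N(-150) = (31499 + 6*48) - 5 = (31499 + 288) - 5 = 31787 - 5 = 31782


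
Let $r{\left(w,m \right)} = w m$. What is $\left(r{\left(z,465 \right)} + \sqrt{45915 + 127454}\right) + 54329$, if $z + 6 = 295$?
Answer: $188714 + \sqrt{173369} \approx 1.8913 \cdot 10^{5}$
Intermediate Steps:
$z = 289$ ($z = -6 + 295 = 289$)
$r{\left(w,m \right)} = m w$
$\left(r{\left(z,465 \right)} + \sqrt{45915 + 127454}\right) + 54329 = \left(465 \cdot 289 + \sqrt{45915 + 127454}\right) + 54329 = \left(134385 + \sqrt{173369}\right) + 54329 = 188714 + \sqrt{173369}$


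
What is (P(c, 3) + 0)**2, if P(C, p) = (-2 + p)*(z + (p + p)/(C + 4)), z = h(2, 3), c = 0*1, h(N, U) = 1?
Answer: 25/4 ≈ 6.2500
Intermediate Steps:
c = 0
z = 1
P(C, p) = (1 + 2*p/(4 + C))*(-2 + p) (P(C, p) = (-2 + p)*(1 + (p + p)/(C + 4)) = (-2 + p)*(1 + (2*p)/(4 + C)) = (-2 + p)*(1 + 2*p/(4 + C)) = (1 + 2*p/(4 + C))*(-2 + p))
(P(c, 3) + 0)**2 = ((-8 - 2*0 + 2*3**2 + 0*3)/(4 + 0) + 0)**2 = ((-8 + 0 + 2*9 + 0)/4 + 0)**2 = ((-8 + 0 + 18 + 0)/4 + 0)**2 = ((1/4)*10 + 0)**2 = (5/2 + 0)**2 = (5/2)**2 = 25/4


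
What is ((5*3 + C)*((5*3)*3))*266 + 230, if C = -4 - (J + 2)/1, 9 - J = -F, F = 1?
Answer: -11740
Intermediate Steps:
J = 10 (J = 9 - (-1) = 9 - 1*(-1) = 9 + 1 = 10)
C = -16 (C = -4 - (10 + 2)/1 = -4 - 12 = -16)
((5*3 + C)*((5*3)*3))*266 + 230 = ((5*3 - 16)*((5*3)*3))*266 + 230 = ((15 - 16)*(15*3))*266 + 230 = -1*45*266 + 230 = -45*266 + 230 = -11970 + 230 = -11740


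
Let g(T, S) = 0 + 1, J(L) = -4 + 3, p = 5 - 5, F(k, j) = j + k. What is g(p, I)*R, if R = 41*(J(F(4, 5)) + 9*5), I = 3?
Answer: 1804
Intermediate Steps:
p = 0
J(L) = -1
R = 1804 (R = 41*(-1 + 9*5) = 41*(-1 + 45) = 41*44 = 1804)
g(T, S) = 1
g(p, I)*R = 1*1804 = 1804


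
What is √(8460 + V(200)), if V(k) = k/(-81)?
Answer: 2*√171265/9 ≈ 91.965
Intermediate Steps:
V(k) = -k/81 (V(k) = k*(-1/81) = -k/81)
√(8460 + V(200)) = √(8460 - 1/81*200) = √(8460 - 200/81) = √(685060/81) = 2*√171265/9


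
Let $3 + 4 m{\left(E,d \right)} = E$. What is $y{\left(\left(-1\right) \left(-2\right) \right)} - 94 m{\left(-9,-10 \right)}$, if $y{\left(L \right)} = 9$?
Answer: $291$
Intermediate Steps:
$m{\left(E,d \right)} = - \frac{3}{4} + \frac{E}{4}$
$y{\left(\left(-1\right) \left(-2\right) \right)} - 94 m{\left(-9,-10 \right)} = 9 - 94 \left(- \frac{3}{4} + \frac{1}{4} \left(-9\right)\right) = 9 - 94 \left(- \frac{3}{4} - \frac{9}{4}\right) = 9 - -282 = 9 + 282 = 291$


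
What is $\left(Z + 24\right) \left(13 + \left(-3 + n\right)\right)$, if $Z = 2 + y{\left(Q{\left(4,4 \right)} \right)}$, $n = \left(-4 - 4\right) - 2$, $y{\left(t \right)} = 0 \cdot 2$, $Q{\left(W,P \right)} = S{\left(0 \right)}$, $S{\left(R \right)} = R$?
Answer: $0$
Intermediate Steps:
$Q{\left(W,P \right)} = 0$
$y{\left(t \right)} = 0$
$n = -10$ ($n = -8 - 2 = -10$)
$Z = 2$ ($Z = 2 + 0 = 2$)
$\left(Z + 24\right) \left(13 + \left(-3 + n\right)\right) = \left(2 + 24\right) \left(13 - 13\right) = 26 \left(13 - 13\right) = 26 \cdot 0 = 0$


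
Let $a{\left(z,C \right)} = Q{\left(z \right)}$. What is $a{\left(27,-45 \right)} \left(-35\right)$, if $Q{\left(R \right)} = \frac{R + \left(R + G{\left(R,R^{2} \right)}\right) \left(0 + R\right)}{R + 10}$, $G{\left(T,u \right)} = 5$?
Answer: $- \frac{31185}{37} \approx -842.84$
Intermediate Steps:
$Q{\left(R \right)} = \frac{R + R \left(5 + R\right)}{10 + R}$ ($Q{\left(R \right)} = \frac{R + \left(R + 5\right) \left(0 + R\right)}{R + 10} = \frac{R + \left(5 + R\right) R}{10 + R} = \frac{R + R \left(5 + R\right)}{10 + R}$)
$a{\left(z,C \right)} = \frac{z \left(6 + z\right)}{10 + z}$
$a{\left(27,-45 \right)} \left(-35\right) = \frac{27 \left(6 + 27\right)}{10 + 27} \left(-35\right) = 27 \cdot \frac{1}{37} \cdot 33 \left(-35\right) = \frac{891}{37} \left(-35\right) = - \frac{31185}{37}$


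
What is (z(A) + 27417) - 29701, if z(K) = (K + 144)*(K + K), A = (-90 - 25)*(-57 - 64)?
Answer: 391259686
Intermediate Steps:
A = 13915 (A = -115*(-121) = 13915)
z(K) = 2*K*(144 + K) (z(K) = (144 + K)*(2*K) = 2*K*(144 + K))
(z(A) + 27417) - 29701 = (2*13915*(144 + 13915) + 27417) - 29701 = (2*13915*14059 + 27417) - 29701 = (391261970 + 27417) - 29701 = 391289387 - 29701 = 391259686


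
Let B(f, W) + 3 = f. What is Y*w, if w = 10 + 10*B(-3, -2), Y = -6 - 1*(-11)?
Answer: -250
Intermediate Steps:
Y = 5 (Y = -6 + 11 = 5)
B(f, W) = -3 + f
w = -50 (w = 10 + 10*(-3 - 3) = 10 + 10*(-6) = 10 - 60 = -50)
Y*w = 5*(-50) = -250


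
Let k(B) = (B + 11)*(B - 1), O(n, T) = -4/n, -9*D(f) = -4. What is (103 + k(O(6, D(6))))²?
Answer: 595984/81 ≈ 7357.8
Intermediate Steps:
D(f) = 4/9 (D(f) = -⅑*(-4) = 4/9)
k(B) = (-1 + B)*(11 + B) (k(B) = (11 + B)*(-1 + B) = (-1 + B)*(11 + B))
(103 + k(O(6, D(6))))² = (103 + (-11 + (-4/6)² + 10*(-4/6)))² = (103 + (-11 + (-4*⅙)² + 10*(-4*⅙)))² = (103 + (-11 + (-⅔)² + 10*(-⅔)))² = (103 + (-11 + 4/9 - 20/3))² = (103 - 155/9)² = (772/9)² = 595984/81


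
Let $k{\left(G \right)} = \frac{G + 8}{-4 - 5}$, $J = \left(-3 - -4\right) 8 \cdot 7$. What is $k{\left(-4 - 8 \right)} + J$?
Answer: $\frac{508}{9} \approx 56.444$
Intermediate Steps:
$J = 56$ ($J = \left(-3 + 4\right) 8 \cdot 7 = 1 \cdot 8 \cdot 7 = 8 \cdot 7 = 56$)
$k{\left(G \right)} = - \frac{8}{9} - \frac{G}{9}$ ($k{\left(G \right)} = \frac{8 + G}{-9} = \left(8 + G\right) \left(- \frac{1}{9}\right) = - \frac{8}{9} - \frac{G}{9}$)
$k{\left(-4 - 8 \right)} + J = \left(- \frac{8}{9} - \frac{-4 - 8}{9}\right) + 56 = \left(- \frac{8}{9} - - \frac{4}{3}\right) + 56 = \left(- \frac{8}{9} + \frac{4}{3}\right) + 56 = \frac{4}{9} + 56 = \frac{508}{9}$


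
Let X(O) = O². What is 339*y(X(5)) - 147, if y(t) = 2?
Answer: 531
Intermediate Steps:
339*y(X(5)) - 147 = 339*2 - 147 = 678 - 147 = 531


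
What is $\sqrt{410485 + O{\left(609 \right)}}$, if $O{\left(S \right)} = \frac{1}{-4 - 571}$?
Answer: $\frac{\sqrt{5428664102}}{115} \approx 640.69$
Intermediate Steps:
$O{\left(S \right)} = - \frac{1}{575}$ ($O{\left(S \right)} = \frac{1}{-575} = - \frac{1}{575}$)
$\sqrt{410485 + O{\left(609 \right)}} = \sqrt{410485 - \frac{1}{575}} = \sqrt{\frac{236028874}{575}} = \frac{\sqrt{5428664102}}{115}$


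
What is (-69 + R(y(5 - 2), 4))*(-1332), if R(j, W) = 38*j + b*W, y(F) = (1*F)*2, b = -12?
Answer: -147852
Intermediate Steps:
y(F) = 2*F (y(F) = F*2 = 2*F)
R(j, W) = -12*W + 38*j (R(j, W) = 38*j - 12*W = -12*W + 38*j)
(-69 + R(y(5 - 2), 4))*(-1332) = (-69 + (-12*4 + 38*(2*(5 - 2))))*(-1332) = (-69 + (-48 + 38*(2*3)))*(-1332) = (-69 + (-48 + 38*6))*(-1332) = (-69 + (-48 + 228))*(-1332) = (-69 + 180)*(-1332) = 111*(-1332) = -147852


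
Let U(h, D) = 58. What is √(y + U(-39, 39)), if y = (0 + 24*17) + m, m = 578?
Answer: 6*√29 ≈ 32.311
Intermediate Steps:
y = 986 (y = (0 + 24*17) + 578 = (0 + 408) + 578 = 408 + 578 = 986)
√(y + U(-39, 39)) = √(986 + 58) = √1044 = 6*√29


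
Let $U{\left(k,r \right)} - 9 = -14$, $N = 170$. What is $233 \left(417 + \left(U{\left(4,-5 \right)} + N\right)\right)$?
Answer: $135606$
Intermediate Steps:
$U{\left(k,r \right)} = -5$ ($U{\left(k,r \right)} = 9 - 14 = -5$)
$233 \left(417 + \left(U{\left(4,-5 \right)} + N\right)\right) = 233 \left(417 + \left(-5 + 170\right)\right) = 233 \left(417 + 165\right) = 233 \cdot 582 = 135606$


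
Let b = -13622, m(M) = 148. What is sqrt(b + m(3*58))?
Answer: I*sqrt(13474) ≈ 116.08*I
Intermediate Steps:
sqrt(b + m(3*58)) = sqrt(-13622 + 148) = sqrt(-13474) = I*sqrt(13474)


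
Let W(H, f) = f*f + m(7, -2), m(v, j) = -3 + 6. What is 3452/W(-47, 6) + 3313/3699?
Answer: 4299385/48087 ≈ 89.408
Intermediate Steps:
m(v, j) = 3
W(H, f) = 3 + f**2 (W(H, f) = f*f + 3 = f**2 + 3 = 3 + f**2)
3452/W(-47, 6) + 3313/3699 = 3452/(3 + 6**2) + 3313/3699 = 3452/(3 + 36) + 3313*(1/3699) = 3452/39 + 3313/3699 = 4299385/48087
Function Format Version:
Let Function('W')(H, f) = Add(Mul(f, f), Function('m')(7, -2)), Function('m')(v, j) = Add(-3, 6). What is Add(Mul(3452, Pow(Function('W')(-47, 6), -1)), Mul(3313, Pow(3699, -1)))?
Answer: Rational(4299385, 48087) ≈ 89.408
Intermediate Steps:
Function('m')(v, j) = 3
Function('W')(H, f) = Add(3, Pow(f, 2)) (Function('W')(H, f) = Add(Mul(f, f), 3) = Add(Pow(f, 2), 3) = Add(3, Pow(f, 2)))
Add(Mul(3452, Pow(Function('W')(-47, 6), -1)), Mul(3313, Pow(3699, -1))) = Add(Mul(3452, Pow(Add(3, Pow(6, 2)), -1)), Mul(3313, Pow(3699, -1))) = Add(Mul(3452, Pow(Add(3, 36), -1)), Mul(3313, Rational(1, 3699))) = Add(Mul(3452, Pow(39, -1)), Rational(3313, 3699)) = Add(Mul(3452, Rational(1, 39)), Rational(3313, 3699)) = Add(Rational(3452, 39), Rational(3313, 3699)) = Rational(4299385, 48087)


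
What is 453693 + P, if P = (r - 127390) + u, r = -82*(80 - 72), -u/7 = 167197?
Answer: -844732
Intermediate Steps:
u = -1170379 (u = -7*167197 = -1170379)
r = -656 (r = -82*8 = -656)
P = -1298425 (P = (-656 - 127390) - 1170379 = -128046 - 1170379 = -1298425)
453693 + P = 453693 - 1298425 = -844732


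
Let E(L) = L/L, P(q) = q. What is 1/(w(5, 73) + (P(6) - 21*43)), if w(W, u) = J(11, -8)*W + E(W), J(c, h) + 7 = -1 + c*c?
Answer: -1/331 ≈ -0.0030211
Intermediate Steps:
J(c, h) = -8 + c² (J(c, h) = -7 + (-1 + c*c) = -7 + (-1 + c²) = -8 + c²)
E(L) = 1
w(W, u) = 1 + 113*W (w(W, u) = (-8 + 11²)*W + 1 = (-8 + 121)*W + 1 = 113*W + 1 = 1 + 113*W)
1/(w(5, 73) + (P(6) - 21*43)) = 1/((1 + 113*5) + (6 - 21*43)) = 1/((1 + 565) + (6 - 903)) = 1/(566 - 897) = 1/(-331) = -1/331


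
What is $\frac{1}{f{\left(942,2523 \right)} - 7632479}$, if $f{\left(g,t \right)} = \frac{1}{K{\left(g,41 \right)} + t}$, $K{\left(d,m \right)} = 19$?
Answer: $- \frac{2542}{19401761617} \approx -1.3102 \cdot 10^{-7}$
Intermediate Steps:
$f{\left(g,t \right)} = \frac{1}{19 + t}$
$\frac{1}{f{\left(942,2523 \right)} - 7632479} = \frac{1}{\frac{1}{19 + 2523} - 7632479} = \frac{1}{\frac{1}{2542} - 7632479} = \frac{1}{- \frac{19401761617}{2542}} = - \frac{2542}{19401761617}$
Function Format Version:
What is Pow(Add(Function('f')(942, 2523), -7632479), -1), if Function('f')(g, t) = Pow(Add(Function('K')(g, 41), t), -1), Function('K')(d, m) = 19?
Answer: Rational(-2542, 19401761617) ≈ -1.3102e-7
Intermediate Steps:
Function('f')(g, t) = Pow(Add(19, t), -1)
Pow(Add(Function('f')(942, 2523), -7632479), -1) = Pow(Add(Pow(Add(19, 2523), -1), -7632479), -1) = Pow(Add(Pow(2542, -1), -7632479), -1) = Pow(Add(Rational(1, 2542), -7632479), -1) = Pow(Rational(-19401761617, 2542), -1) = Rational(-2542, 19401761617)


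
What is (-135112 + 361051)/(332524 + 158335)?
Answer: 225939/490859 ≈ 0.46029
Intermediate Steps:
(-135112 + 361051)/(332524 + 158335) = 225939/490859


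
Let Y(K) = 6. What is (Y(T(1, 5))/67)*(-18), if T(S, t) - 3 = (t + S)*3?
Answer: -108/67 ≈ -1.6119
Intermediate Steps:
T(S, t) = 3 + 3*S + 3*t (T(S, t) = 3 + (t + S)*3 = 3 + (S + t)*3 = 3 + (3*S + 3*t) = 3 + 3*S + 3*t)
(Y(T(1, 5))/67)*(-18) = (6/67)*(-18) = -108/67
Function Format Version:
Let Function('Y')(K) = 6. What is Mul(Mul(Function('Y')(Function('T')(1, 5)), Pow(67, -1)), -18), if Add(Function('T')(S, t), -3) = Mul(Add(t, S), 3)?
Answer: Rational(-108, 67) ≈ -1.6119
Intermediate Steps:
Function('T')(S, t) = Add(3, Mul(3, S), Mul(3, t)) (Function('T')(S, t) = Add(3, Mul(Add(t, S), 3)) = Add(3, Mul(Add(S, t), 3)) = Add(3, Add(Mul(3, S), Mul(3, t))) = Add(3, Mul(3, S), Mul(3, t)))
Mul(Mul(Function('Y')(Function('T')(1, 5)), Pow(67, -1)), -18) = Mul(Mul(6, Pow(67, -1)), -18) = Mul(Mul(6, Rational(1, 67)), -18) = Mul(Rational(6, 67), -18) = Rational(-108, 67)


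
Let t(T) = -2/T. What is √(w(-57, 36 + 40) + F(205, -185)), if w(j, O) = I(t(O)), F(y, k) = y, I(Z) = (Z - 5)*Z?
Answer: √296211/38 ≈ 14.322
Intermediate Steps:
I(Z) = Z*(-5 + Z) (I(Z) = (-5 + Z)*Z = Z*(-5 + Z))
w(j, O) = -2*(-5 - 2/O)/O (w(j, O) = (-2/O)*(-5 - 2/O) = -2*(-5 - 2/O)/O)
√(w(-57, 36 + 40) + F(205, -185)) = √(2*(2 + 5*(36 + 40))/(36 + 40)² + 205) = √(2*(2 + 5*76)/76² + 205) = √(2*(1/5776)*(2 + 380) + 205) = √(2*(1/5776)*382 + 205) = √(191/1444 + 205) = √(296211/1444) = √296211/38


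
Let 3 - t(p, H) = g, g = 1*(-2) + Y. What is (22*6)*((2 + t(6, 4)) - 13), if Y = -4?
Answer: -264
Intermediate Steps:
g = -6 (g = 1*(-2) - 4 = -2 - 4 = -6)
t(p, H) = 9 (t(p, H) = 3 - 1*(-6) = 3 + 6 = 9)
(22*6)*((2 + t(6, 4)) - 13) = (22*6)*((2 + 9) - 13) = 132*(11 - 13) = 132*(-2) = -264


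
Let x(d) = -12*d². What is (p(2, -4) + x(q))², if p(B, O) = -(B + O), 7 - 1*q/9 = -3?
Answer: 9447451204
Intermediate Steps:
q = 90 (q = 63 - 9*(-3) = 63 + 27 = 90)
p(B, O) = -B - O
(p(2, -4) + x(q))² = ((-1*2 - 1*(-4)) - 12*90²)² = ((-2 + 4) - 12*8100)² = (2 - 97200)² = (-97198)² = 9447451204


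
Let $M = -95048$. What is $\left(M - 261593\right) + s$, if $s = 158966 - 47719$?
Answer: $-245394$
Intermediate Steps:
$s = 111247$
$\left(M - 261593\right) + s = \left(-95048 - 261593\right) + 111247 = -356641 + 111247 = -245394$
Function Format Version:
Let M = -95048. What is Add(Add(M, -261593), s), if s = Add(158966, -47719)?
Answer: -245394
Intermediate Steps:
s = 111247
Add(Add(M, -261593), s) = Add(Add(-95048, -261593), 111247) = Add(-356641, 111247) = -245394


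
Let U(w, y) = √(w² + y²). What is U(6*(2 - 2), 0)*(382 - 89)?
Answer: 0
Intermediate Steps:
U(6*(2 - 2), 0)*(382 - 89) = √((6*(2 - 2))² + 0²)*(382 - 89) = √((6*0)² + 0)*293 = √(0² + 0)*293 = √(0 + 0)*293 = √0*293 = 0*293 = 0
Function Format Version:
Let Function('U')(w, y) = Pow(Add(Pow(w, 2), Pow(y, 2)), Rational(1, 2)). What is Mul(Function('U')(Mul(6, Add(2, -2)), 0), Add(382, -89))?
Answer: 0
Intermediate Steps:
Mul(Function('U')(Mul(6, Add(2, -2)), 0), Add(382, -89)) = Mul(Pow(Add(Pow(Mul(6, Add(2, -2)), 2), Pow(0, 2)), Rational(1, 2)), Add(382, -89)) = Mul(Pow(Add(Pow(Mul(6, 0), 2), 0), Rational(1, 2)), 293) = Mul(Pow(Add(Pow(0, 2), 0), Rational(1, 2)), 293) = Mul(Pow(Add(0, 0), Rational(1, 2)), 293) = Mul(Pow(0, Rational(1, 2)), 293) = Mul(0, 293) = 0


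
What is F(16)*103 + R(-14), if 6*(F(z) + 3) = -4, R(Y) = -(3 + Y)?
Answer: -1100/3 ≈ -366.67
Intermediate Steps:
R(Y) = -3 - Y
F(z) = -11/3 (F(z) = -3 + (1/6)*(-4) = -3 - 2/3 = -11/3)
F(16)*103 + R(-14) = -11/3*103 + (-3 - 1*(-14)) = -1133/3 + (-3 + 14) = -1133/3 + 11 = -1100/3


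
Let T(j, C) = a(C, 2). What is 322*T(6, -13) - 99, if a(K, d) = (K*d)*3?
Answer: -25215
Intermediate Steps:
a(K, d) = 3*K*d
T(j, C) = 6*C (T(j, C) = 3*C*2 = 6*C)
322*T(6, -13) - 99 = 322*(6*(-13)) - 99 = 322*(-78) - 99 = -25116 - 99 = -25215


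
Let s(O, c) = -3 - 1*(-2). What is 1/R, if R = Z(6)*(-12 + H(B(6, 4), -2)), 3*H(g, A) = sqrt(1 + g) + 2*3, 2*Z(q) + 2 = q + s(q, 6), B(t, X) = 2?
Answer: -20/299 - 2*sqrt(3)/897 ≈ -0.070752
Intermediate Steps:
s(O, c) = -1 (s(O, c) = -3 + 2 = -1)
Z(q) = -3/2 + q/2 (Z(q) = -1 + (q - 1)/2 = -1 + (-1 + q)/2 = -1 + (-1/2 + q/2) = -3/2 + q/2)
H(g, A) = 2 + sqrt(1 + g)/3 (H(g, A) = (sqrt(1 + g) + 2*3)/3 = (sqrt(1 + g) + 6)/3 = (6 + sqrt(1 + g))/3 = 2 + sqrt(1 + g)/3)
R = -15 + sqrt(3)/2 (R = (-3/2 + (1/2)*6)*(-12 + (2 + sqrt(1 + 2)/3)) = (-3/2 + 3)*(-12 + (2 + sqrt(3)/3)) = 3*(-10 + sqrt(3)/3)/2 = -15 + sqrt(3)/2 ≈ -14.134)
1/R = 1/(-15 + sqrt(3)/2)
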